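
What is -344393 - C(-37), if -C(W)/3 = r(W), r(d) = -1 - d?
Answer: -344285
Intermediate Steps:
C(W) = 3 + 3*W (C(W) = -3*(-1 - W) = 3 + 3*W)
-344393 - C(-37) = -344393 - (3 + 3*(-37)) = -344393 - (3 - 111) = -344393 - 1*(-108) = -344393 + 108 = -344285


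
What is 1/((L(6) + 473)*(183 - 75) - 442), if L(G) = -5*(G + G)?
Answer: 1/44162 ≈ 2.2644e-5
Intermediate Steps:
L(G) = -10*G
1/((L(6) + 473)*(183 - 75) - 442) = 1/((-10*6 + 473)*(183 - 75) - 442) = 1/((-60 + 473)*108 - 442) = 1/(413*108 - 442) = 1/(44604 - 442) = 1/44162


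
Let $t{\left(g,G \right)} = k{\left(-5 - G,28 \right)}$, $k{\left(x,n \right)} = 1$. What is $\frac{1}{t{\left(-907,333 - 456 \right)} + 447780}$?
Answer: $\frac{1}{447781} \approx 2.2332 \cdot 10^{-6}$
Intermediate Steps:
$t{\left(g,G \right)} = 1$
$\frac{1}{t{\left(-907,333 - 456 \right)} + 447780} = \frac{1}{1 + 447780} = \frac{1}{447781}$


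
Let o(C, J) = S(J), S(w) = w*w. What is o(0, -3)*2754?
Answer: 24786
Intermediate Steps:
S(w) = w**2
o(C, J) = J**2
o(0, -3)*2754 = (-3)**2*2754 = 9*2754 = 24786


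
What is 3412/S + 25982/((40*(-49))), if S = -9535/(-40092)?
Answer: 26786831347/1868860 ≈ 14333.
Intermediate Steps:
S = 9535/40092 (S = -9535*(-1/40092) = 9535/40092 ≈ 0.23783)
3412/S + 25982/((40*(-49))) = 3412/(9535/40092) + 25982/((40*(-49))) = 3412*(40092/9535) + 25982/(-1960) = 136793904/9535 + 25982*(-1/1960) = 136793904/9535 - 12991/980 = 26786831347/1868860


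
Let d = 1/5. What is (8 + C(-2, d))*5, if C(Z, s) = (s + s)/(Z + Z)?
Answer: 79/2 ≈ 39.500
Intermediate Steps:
d = ⅕ ≈ 0.20000
C(Z, s) = s/Z (C(Z, s) = (2*s)/((2*Z)) = (2*s)*(1/(2*Z)) = s/Z)
(8 + C(-2, d))*5 = (8 + (⅕)/(-2))*5 = (8 + (⅕)*(-½))*5 = (8 - ⅒)*5 = (79/10)*5 = 79/2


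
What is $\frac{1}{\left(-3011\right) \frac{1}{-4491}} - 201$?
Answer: $- \frac{600720}{3011} \approx -199.51$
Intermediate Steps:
$\frac{1}{\left(-3011\right) \frac{1}{-4491}} - 201 = \frac{1}{\left(-3011\right) \left(- \frac{1}{4491}\right)} - 201 = \frac{1}{\frac{3011}{4491}} - 201 = \frac{4491}{3011} - 201 = - \frac{600720}{3011}$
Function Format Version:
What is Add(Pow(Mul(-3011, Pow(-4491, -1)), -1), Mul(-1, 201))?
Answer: Rational(-600720, 3011) ≈ -199.51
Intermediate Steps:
Add(Pow(Mul(-3011, Pow(-4491, -1)), -1), Mul(-1, 201)) = Add(Pow(Mul(-3011, Rational(-1, 4491)), -1), -201) = Add(Pow(Rational(3011, 4491), -1), -201) = Add(Rational(4491, 3011), -201) = Rational(-600720, 3011)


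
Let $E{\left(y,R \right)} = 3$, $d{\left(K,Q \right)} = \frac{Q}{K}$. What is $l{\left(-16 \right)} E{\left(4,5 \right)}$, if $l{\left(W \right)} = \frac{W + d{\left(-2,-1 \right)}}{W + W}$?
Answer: $\frac{93}{64} \approx 1.4531$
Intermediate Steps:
$l{\left(W \right)} = \frac{\frac{1}{2} + W}{2 W}$ ($l{\left(W \right)} = \frac{W - \frac{1}{-2}}{W + W} = \frac{W - - \frac{1}{2}}{2 W} = \left(W + \frac{1}{2}\right) \frac{1}{2 W} = \left(\frac{1}{2} + W\right) \frac{1}{2 W} = \frac{\frac{1}{2} + W}{2 W}$)
$l{\left(-16 \right)} E{\left(4,5 \right)} = \frac{1 + 2 \left(-16\right)}{4 \left(-16\right)} 3 = \frac{1}{4} \left(- \frac{1}{16}\right) \left(1 - 32\right) 3 = \frac{1}{4} \left(- \frac{1}{16}\right) \left(-31\right) 3 = \frac{31}{64} \cdot 3 = \frac{93}{64}$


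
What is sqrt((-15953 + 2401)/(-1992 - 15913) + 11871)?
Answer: sqrt(3805954964335)/17905 ≈ 108.96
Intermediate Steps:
sqrt((-15953 + 2401)/(-1992 - 15913) + 11871) = sqrt(-13552/(-17905) + 11871) = sqrt(-13552*(-1/17905) + 11871) = sqrt(13552/17905 + 11871) = sqrt(212563807/17905) = sqrt(3805954964335)/17905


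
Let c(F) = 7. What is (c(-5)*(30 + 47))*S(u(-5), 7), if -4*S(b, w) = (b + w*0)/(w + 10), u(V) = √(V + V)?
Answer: -539*I*√10/68 ≈ -25.066*I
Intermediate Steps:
u(V) = √2*√V (u(V) = √(2*V) = √2*√V)
S(b, w) = -b/(4*(10 + w)) (S(b, w) = -(b + w*0)/(4*(w + 10)) = -(b + 0)/(4*(10 + w)) = -b/(4*(10 + w)))
(c(-5)*(30 + 47))*S(u(-5), 7) = (7*(30 + 47))*(-√2*√(-5)/(40 + 4*7)) = (7*77)*(-√2*(I*√5)/(40 + 28)) = 539*(-1*I*√10/68) = 539*(-1*I*√10*1/68) = 539*(-I*√10/68) = -539*I*√10/68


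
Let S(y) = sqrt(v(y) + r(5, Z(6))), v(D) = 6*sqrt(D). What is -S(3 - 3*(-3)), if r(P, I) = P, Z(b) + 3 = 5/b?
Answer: -sqrt(5 + 12*sqrt(3)) ≈ -5.0779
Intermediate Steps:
Z(b) = -3 + 5/b
S(y) = sqrt(5 + 6*sqrt(y)) (S(y) = sqrt(6*sqrt(y) + 5) = sqrt(5 + 6*sqrt(y)))
-S(3 - 3*(-3)) = -sqrt(5 + 6*sqrt(3 - 3*(-3))) = -sqrt(5 + 6*sqrt(3 + 9)) = -sqrt(5 + 6*sqrt(12)) = -sqrt(5 + 6*(2*sqrt(3))) = -sqrt(5 + 12*sqrt(3))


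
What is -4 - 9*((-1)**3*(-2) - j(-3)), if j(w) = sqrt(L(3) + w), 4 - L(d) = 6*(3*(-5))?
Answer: -22 + 9*sqrt(91) ≈ 63.855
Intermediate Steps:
L(d) = 94 (L(d) = 4 - 6*3*(-5) = 4 - 6*(-15) = 4 - 1*(-90) = 4 + 90 = 94)
j(w) = sqrt(94 + w)
-4 - 9*((-1)**3*(-2) - j(-3)) = -4 - 9*((-1)**3*(-2) - sqrt(94 - 3)) = -4 - 9*(-1*(-2) - sqrt(91)) = -4 - 9*(2 - sqrt(91)) = -4 + (-18 + 9*sqrt(91)) = -22 + 9*sqrt(91)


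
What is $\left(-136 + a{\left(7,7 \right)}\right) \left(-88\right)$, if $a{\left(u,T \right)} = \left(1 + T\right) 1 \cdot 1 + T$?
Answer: $10648$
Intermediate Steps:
$a{\left(u,T \right)} = 1 + 2 T$ ($a{\left(u,T \right)} = \left(1 + T\right) 1 + T = \left(1 + T\right) + T = 1 + 2 T$)
$\left(-136 + a{\left(7,7 \right)}\right) \left(-88\right) = \left(-136 + \left(1 + 2 \cdot 7\right)\right) \left(-88\right) = \left(-136 + \left(1 + 14\right)\right) \left(-88\right) = \left(-136 + 15\right) \left(-88\right) = \left(-121\right) \left(-88\right) = 10648$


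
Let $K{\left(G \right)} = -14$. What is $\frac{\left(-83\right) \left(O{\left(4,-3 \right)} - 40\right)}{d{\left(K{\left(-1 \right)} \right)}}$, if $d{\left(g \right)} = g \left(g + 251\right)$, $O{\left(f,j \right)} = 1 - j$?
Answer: $- \frac{498}{553} \approx -0.90054$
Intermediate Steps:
$d{\left(g \right)} = g \left(251 + g\right)$
$\frac{\left(-83\right) \left(O{\left(4,-3 \right)} - 40\right)}{d{\left(K{\left(-1 \right)} \right)}} = \frac{\left(-83\right) \left(\left(1 - -3\right) - 40\right)}{\left(-14\right) \left(251 - 14\right)} = \frac{\left(-83\right) \left(\left(1 + 3\right) - 40\right)}{\left(-14\right) 237} = \frac{\left(-83\right) \left(4 - 40\right)}{-3318} = \left(-83\right) \left(-36\right) \left(- \frac{1}{3318}\right) = 2988 \left(- \frac{1}{3318}\right) = - \frac{498}{553}$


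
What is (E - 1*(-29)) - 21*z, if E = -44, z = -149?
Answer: 3114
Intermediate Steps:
(E - 1*(-29)) - 21*z = (-44 - 1*(-29)) - 21*(-149) = (-44 + 29) + 3129 = -15 + 3129 = 3114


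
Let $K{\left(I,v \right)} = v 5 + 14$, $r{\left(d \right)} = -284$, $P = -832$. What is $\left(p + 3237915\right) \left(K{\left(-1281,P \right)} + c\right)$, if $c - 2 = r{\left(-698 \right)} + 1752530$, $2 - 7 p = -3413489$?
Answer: $\frac{45588570255392}{7} \approx 6.5127 \cdot 10^{12}$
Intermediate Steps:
$K{\left(I,v \right)} = 14 + 5 v$ ($K{\left(I,v \right)} = 5 v + 14 = 14 + 5 v$)
$p = \frac{3413491}{7}$ ($p = \frac{2}{7} - - \frac{3413489}{7} = \frac{2}{7} + \frac{3413489}{7} = \frac{3413491}{7} \approx 4.8764 \cdot 10^{5}$)
$c = 1752248$ ($c = 2 + \left(-284 + 1752530\right) = 2 + 1752246 = 1752248$)
$\left(p + 3237915\right) \left(K{\left(-1281,P \right)} + c\right) = \left(\frac{3413491}{7} + 3237915\right) \left(\left(14 + 5 \left(-832\right)\right) + 1752248\right) = \frac{26078896 \left(\left(14 - 4160\right) + 1752248\right)}{7} = \frac{26078896 \left(-4146 + 1752248\right)}{7} = \frac{26078896}{7} \cdot 1748102 = \frac{45588570255392}{7}$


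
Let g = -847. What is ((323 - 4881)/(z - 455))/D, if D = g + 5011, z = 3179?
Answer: -2279/5671368 ≈ -0.00040184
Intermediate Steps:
D = 4164 (D = -847 + 5011 = 4164)
((323 - 4881)/(z - 455))/D = ((323 - 4881)/(3179 - 455))/4164 = -4558/2724*(1/4164) = -4558*1/2724*(1/4164) = -2279/1362*1/4164 = -2279/5671368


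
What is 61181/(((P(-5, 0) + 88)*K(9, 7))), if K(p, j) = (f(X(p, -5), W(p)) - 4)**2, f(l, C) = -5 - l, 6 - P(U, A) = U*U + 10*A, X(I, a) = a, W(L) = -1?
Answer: 61181/1104 ≈ 55.418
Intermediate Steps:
P(U, A) = 6 - U**2 - 10*A (P(U, A) = 6 - (U*U + 10*A) = 6 - (U**2 + 10*A) = 6 + (-U**2 - 10*A) = 6 - U**2 - 10*A)
K(p, j) = 16 (K(p, j) = ((-5 - 1*(-5)) - 4)**2 = ((-5 + 5) - 4)**2 = (0 - 4)**2 = (-4)**2 = 16)
61181/(((P(-5, 0) + 88)*K(9, 7))) = 61181/((((6 - 1*(-5)**2 - 10*0) + 88)*16)) = 61181/((((6 - 1*25 + 0) + 88)*16)) = 61181/((((6 - 25 + 0) + 88)*16)) = 61181/(((-19 + 88)*16)) = 61181/((69*16)) = 61181/1104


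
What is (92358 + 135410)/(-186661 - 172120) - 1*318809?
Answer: -114382839597/358781 ≈ -3.1881e+5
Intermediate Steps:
(92358 + 135410)/(-186661 - 172120) - 1*318809 = 227768/(-358781) - 318809 = 227768*(-1/358781) - 318809 = -227768/358781 - 318809 = -114382839597/358781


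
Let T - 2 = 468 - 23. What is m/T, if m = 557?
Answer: 557/447 ≈ 1.2461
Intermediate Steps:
T = 447 (T = 2 + (468 - 23) = 2 + 445 = 447)
m/T = 557/447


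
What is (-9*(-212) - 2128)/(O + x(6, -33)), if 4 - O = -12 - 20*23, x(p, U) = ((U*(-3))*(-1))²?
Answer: -220/10277 ≈ -0.021407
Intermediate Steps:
x(p, U) = 9*U² (x(p, U) = (-3*U*(-1))² = (3*U)² = 9*U²)
O = 476 (O = 4 - (-12 - 20*23) = 4 - (-12 - 460) = 4 - 1*(-472) = 4 + 472 = 476)
(-9*(-212) - 2128)/(O + x(6, -33)) = (-9*(-212) - 2128)/(476 + 9*(-33)²) = (1908 - 2128)/(476 + 9*1089) = -220/(476 + 9801) = -220/10277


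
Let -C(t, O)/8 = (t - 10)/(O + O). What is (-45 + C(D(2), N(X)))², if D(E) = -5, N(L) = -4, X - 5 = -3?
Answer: 3600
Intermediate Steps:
X = 2 (X = 5 - 3 = 2)
C(t, O) = -4*(-10 + t)/O (C(t, O) = -8*(t - 10)/(O + O) = -8*(-10 + t)/(2*O) = -8*(-10 + t)*1/(2*O) = -4*(-10 + t)/O)
(-45 + C(D(2), N(X)))² = (-45 + 4*(10 - 1*(-5))/(-4))² = (-45 + 4*(-¼)*(10 + 5))² = (-45 + 4*(-¼)*15)² = (-45 - 15)² = (-60)² = 3600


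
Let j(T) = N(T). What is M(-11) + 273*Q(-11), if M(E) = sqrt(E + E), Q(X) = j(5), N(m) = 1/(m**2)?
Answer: 273/25 + I*sqrt(22) ≈ 10.92 + 4.6904*I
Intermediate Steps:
N(m) = m**(-2)
j(T) = T**(-2)
Q(X) = 1/25 (Q(X) = 5**(-2) = 1/25)
M(E) = sqrt(2)*sqrt(E) (M(E) = sqrt(2*E) = sqrt(2)*sqrt(E))
M(-11) + 273*Q(-11) = sqrt(2)*sqrt(-11) + 273*(1/25) = sqrt(2)*(I*sqrt(11)) + 273/25 = I*sqrt(22) + 273/25 = 273/25 + I*sqrt(22)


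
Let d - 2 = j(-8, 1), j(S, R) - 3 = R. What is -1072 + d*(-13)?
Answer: -1150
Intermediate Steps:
j(S, R) = 3 + R
d = 6 (d = 2 + (3 + 1) = 2 + 4 = 6)
-1072 + d*(-13) = -1072 + 6*(-13) = -1072 - 78 = -1150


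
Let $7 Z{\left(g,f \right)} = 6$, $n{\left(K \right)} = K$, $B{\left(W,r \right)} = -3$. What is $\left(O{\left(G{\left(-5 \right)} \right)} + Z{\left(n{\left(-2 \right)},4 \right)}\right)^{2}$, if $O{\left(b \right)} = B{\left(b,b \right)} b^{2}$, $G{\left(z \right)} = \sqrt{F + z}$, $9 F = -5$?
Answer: $\frac{135424}{441} \approx 307.08$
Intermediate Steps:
$F = - \frac{5}{9}$ ($F = \frac{1}{9} \left(-5\right) = - \frac{5}{9} \approx -0.55556$)
$Z{\left(g,f \right)} = \frac{6}{7}$ ($Z{\left(g,f \right)} = \frac{1}{7} \cdot 6 = \frac{6}{7}$)
$G{\left(z \right)} = \sqrt{- \frac{5}{9} + z}$
$O{\left(b \right)} = - 3 b^{2}$
$\left(O{\left(G{\left(-5 \right)} \right)} + Z{\left(n{\left(-2 \right)},4 \right)}\right)^{2} = \left(- 3 \left(\frac{\sqrt{-5 + 9 \left(-5\right)}}{3}\right)^{2} + \frac{6}{7}\right)^{2} = \left(- 3 \left(\frac{\sqrt{-5 - 45}}{3}\right)^{2} + \frac{6}{7}\right)^{2} = \left(- 3 \left(\frac{\sqrt{-50}}{3}\right)^{2} + \frac{6}{7}\right)^{2} = \left(- 3 \left(\frac{5 i \sqrt{2}}{3}\right)^{2} + \frac{6}{7}\right)^{2} = \left(\left(-3\right) \left(- \frac{50}{9}\right) + \frac{6}{7}\right)^{2} = \left(\frac{50}{3} + \frac{6}{7}\right)^{2} = \left(\frac{368}{21}\right)^{2} = \frac{135424}{441}$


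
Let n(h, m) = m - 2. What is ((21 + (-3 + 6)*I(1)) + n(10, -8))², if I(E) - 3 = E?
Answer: 529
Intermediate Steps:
I(E) = 3 + E
n(h, m) = -2 + m
((21 + (-3 + 6)*I(1)) + n(10, -8))² = ((21 + (-3 + 6)*(3 + 1)) + (-2 - 8))² = ((21 + 3*4) - 10)² = ((21 + 12) - 10)² = (33 - 10)² = 23² = 529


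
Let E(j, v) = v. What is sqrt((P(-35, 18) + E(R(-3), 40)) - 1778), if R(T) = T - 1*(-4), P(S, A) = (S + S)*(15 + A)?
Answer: 4*I*sqrt(253) ≈ 63.624*I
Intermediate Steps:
P(S, A) = 2*S*(15 + A) (P(S, A) = (2*S)*(15 + A) = 2*S*(15 + A))
R(T) = 4 + T (R(T) = T + 4 = 4 + T)
sqrt((P(-35, 18) + E(R(-3), 40)) - 1778) = sqrt((2*(-35)*(15 + 18) + 40) - 1778) = sqrt((2*(-35)*33 + 40) - 1778) = sqrt((-2310 + 40) - 1778) = sqrt(-2270 - 1778) = sqrt(-4048) = 4*I*sqrt(253)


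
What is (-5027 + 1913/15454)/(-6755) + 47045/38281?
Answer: 1576996702319/799244269474 ≈ 1.9731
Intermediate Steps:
(-5027 + 1913/15454)/(-6755) + 47045/38281 = (-5027 + 1913*(1/15454))*(-1/6755) + 47045*(1/38281) = (-5027 + 1913/15454)*(-1/6755) + 47045/38281 = -77685345/15454*(-1/6755) + 47045/38281 = 15537069/20878354 + 47045/38281 = 1576996702319/799244269474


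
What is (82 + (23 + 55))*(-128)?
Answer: -20480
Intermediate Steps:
(82 + (23 + 55))*(-128) = (82 + 78)*(-128) = 160*(-128) = -20480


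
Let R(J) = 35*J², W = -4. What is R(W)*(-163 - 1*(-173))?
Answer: 5600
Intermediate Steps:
R(W)*(-163 - 1*(-173)) = (35*(-4)²)*(-163 - 1*(-173)) = (35*16)*(-163 + 173) = 560*10 = 5600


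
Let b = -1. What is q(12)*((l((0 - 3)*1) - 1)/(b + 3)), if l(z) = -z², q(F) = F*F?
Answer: -720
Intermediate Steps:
q(F) = F²
q(12)*((l((0 - 3)*1) - 1)/(b + 3)) = 12²*((-((0 - 3)*1)² - 1)/(-1 + 3)) = 144*((-(-3*1)² - 1)/2) = 144*((-1*(-3)² - 1)*(½)) = 144*((-1*9 - 1)*(½)) = 144*((-9 - 1)*(½)) = 144*(-10*½) = 144*(-5) = -720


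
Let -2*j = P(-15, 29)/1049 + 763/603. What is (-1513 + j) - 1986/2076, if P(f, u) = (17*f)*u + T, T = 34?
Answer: -330717037255/218861262 ≈ -1511.1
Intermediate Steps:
P(f, u) = 34 + 17*f*u (P(f, u) = (17*f)*u + 34 = 17*f*u + 34 = 34 + 17*f*u)
j = 1819148/632547 (j = -((34 + 17*(-15)*29)/1049 + 763/603)/2 = -((34 - 7395)*(1/1049) + 763*(1/603))/2 = -(-7361*1/1049 + 763/603)/2 = -(-7361/1049 + 763/603)/2 = -½*(-3638296/632547) = 1819148/632547 ≈ 2.8759)
(-1513 + j) - 1986/2076 = (-1513 + 1819148/632547) - 1986/2076 = -955224463/632547 - 1986/2076 = -955224463/632547 - 1*331/346 = -955224463/632547 - 331/346 = -330717037255/218861262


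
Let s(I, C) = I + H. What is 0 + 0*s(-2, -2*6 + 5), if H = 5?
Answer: 0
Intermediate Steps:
s(I, C) = 5 + I (s(I, C) = I + 5 = 5 + I)
0 + 0*s(-2, -2*6 + 5) = 0 + 0*(5 - 2) = 0 + 0*3 = 0 + 0 = 0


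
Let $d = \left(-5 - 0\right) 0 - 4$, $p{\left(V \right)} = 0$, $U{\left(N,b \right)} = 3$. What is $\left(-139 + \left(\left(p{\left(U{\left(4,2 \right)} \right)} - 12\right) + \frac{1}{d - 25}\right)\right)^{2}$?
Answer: $\frac{19184400}{841} \approx 22811.0$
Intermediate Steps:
$d = -4$ ($d = \left(-5 + 0\right) 0 - 4 = \left(-5\right) 0 - 4 = 0 - 4 = -4$)
$\left(-139 + \left(\left(p{\left(U{\left(4,2 \right)} \right)} - 12\right) + \frac{1}{d - 25}\right)\right)^{2} = \left(-139 + \left(\left(0 - 12\right) + \frac{1}{-4 - 25}\right)\right)^{2} = \left(-139 - \left(12 - \frac{1}{-29}\right)\right)^{2} = \left(-139 - \frac{349}{29}\right)^{2} = \left(- \frac{4380}{29}\right)^{2} = \frac{19184400}{841}$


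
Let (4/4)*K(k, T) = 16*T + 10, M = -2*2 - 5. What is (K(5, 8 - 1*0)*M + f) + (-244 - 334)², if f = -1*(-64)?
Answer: 332906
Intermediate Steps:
M = -9 (M = -4 - 5 = -9)
K(k, T) = 10 + 16*T (K(k, T) = 16*T + 10 = 10 + 16*T)
f = 64
(K(5, 8 - 1*0)*M + f) + (-244 - 334)² = ((10 + 16*(8 - 1*0))*(-9) + 64) + (-244 - 334)² = ((10 + 16*(8 + 0))*(-9) + 64) + (-578)² = ((10 + 16*8)*(-9) + 64) + 334084 = ((10 + 128)*(-9) + 64) + 334084 = (138*(-9) + 64) + 334084 = (-1242 + 64) + 334084 = -1178 + 334084 = 332906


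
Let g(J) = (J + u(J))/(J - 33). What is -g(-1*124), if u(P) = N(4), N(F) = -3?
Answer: -127/157 ≈ -0.80892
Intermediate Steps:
u(P) = -3
g(J) = (-3 + J)/(-33 + J) (g(J) = (J - 3)/(J - 33) = (-3 + J)/(-33 + J))
-g(-1*124) = -(-3 - 1*124)/(-33 - 1*124) = -(-3 - 124)/(-33 - 124) = -(-127)/(-157) = -(-1)*(-127)/157 = -1*127/157 = -127/157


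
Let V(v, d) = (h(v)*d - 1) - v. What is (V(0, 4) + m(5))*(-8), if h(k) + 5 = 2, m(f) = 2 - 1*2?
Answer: 104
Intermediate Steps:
m(f) = 0 (m(f) = 2 - 2 = 0)
h(k) = -3 (h(k) = -5 + 2 = -3)
V(v, d) = -1 - v - 3*d (V(v, d) = (-3*d - 1) - v = (-1 - 3*d) - v = -1 - v - 3*d)
(V(0, 4) + m(5))*(-8) = ((-1 - 1*0 - 3*4) + 0)*(-8) = ((-1 + 0 - 12) + 0)*(-8) = (-13 + 0)*(-8) = -13*(-8) = 104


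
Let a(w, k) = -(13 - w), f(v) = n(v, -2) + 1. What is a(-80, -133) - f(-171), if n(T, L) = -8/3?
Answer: -274/3 ≈ -91.333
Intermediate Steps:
n(T, L) = -8/3 (n(T, L) = -8*1/3 = -8/3)
f(v) = -5/3 (f(v) = -8/3 + 1 = -5/3)
a(w, k) = -13 + w
a(-80, -133) - f(-171) = (-13 - 80) - 1*(-5/3) = -93 + 5/3 = -274/3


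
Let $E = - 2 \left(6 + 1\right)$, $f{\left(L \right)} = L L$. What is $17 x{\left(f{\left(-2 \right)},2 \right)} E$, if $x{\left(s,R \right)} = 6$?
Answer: $-1428$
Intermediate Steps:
$f{\left(L \right)} = L^{2}$
$E = -14$ ($E = \left(-2\right) 7 = -14$)
$17 x{\left(f{\left(-2 \right)},2 \right)} E = 17 \cdot 6 \left(-14\right) = 102 \left(-14\right) = -1428$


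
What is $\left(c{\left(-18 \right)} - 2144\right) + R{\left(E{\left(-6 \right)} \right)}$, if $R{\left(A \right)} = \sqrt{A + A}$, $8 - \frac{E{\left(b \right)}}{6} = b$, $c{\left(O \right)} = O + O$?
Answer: $-2180 + 2 \sqrt{42} \approx -2167.0$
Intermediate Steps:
$c{\left(O \right)} = 2 O$
$E{\left(b \right)} = 48 - 6 b$
$R{\left(A \right)} = \sqrt{2} \sqrt{A}$ ($R{\left(A \right)} = \sqrt{2 A} = \sqrt{2} \sqrt{A}$)
$\left(c{\left(-18 \right)} - 2144\right) + R{\left(E{\left(-6 \right)} \right)} = \left(2 \left(-18\right) - 2144\right) + \sqrt{2} \sqrt{48 - -36} = \left(-36 - 2144\right) + \sqrt{2} \sqrt{48 + 36} = -2180 + \sqrt{2} \sqrt{84} = -2180 + \sqrt{2} \cdot 2 \sqrt{21} = -2180 + 2 \sqrt{42}$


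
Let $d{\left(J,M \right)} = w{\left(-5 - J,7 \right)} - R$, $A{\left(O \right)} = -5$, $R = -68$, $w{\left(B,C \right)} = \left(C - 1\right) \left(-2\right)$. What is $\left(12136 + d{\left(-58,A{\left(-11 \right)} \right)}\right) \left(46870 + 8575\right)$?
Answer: $675985440$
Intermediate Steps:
$w{\left(B,C \right)} = 2 - 2 C$ ($w{\left(B,C \right)} = \left(-1 + C\right) \left(-2\right) = 2 - 2 C$)
$d{\left(J,M \right)} = 56$ ($d{\left(J,M \right)} = \left(2 - 14\right) - -68 = \left(2 - 14\right) + 68 = -12 + 68 = 56$)
$\left(12136 + d{\left(-58,A{\left(-11 \right)} \right)}\right) \left(46870 + 8575\right) = \left(12136 + 56\right) \left(46870 + 8575\right) = 12192 \cdot 55445 = 675985440$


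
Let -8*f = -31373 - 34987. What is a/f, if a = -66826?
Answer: -66826/8295 ≈ -8.0562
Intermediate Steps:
f = 8295 (f = -(-31373 - 34987)/8 = -1/8*(-66360) = 8295)
a/f = -66826/8295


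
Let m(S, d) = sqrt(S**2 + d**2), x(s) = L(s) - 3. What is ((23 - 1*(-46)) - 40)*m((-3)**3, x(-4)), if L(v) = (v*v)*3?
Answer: 261*sqrt(34) ≈ 1521.9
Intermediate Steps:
L(v) = 3*v**2 (L(v) = v**2*3 = 3*v**2)
x(s) = -3 + 3*s**2 (x(s) = 3*s**2 - 3 = -3 + 3*s**2)
((23 - 1*(-46)) - 40)*m((-3)**3, x(-4)) = ((23 - 1*(-46)) - 40)*sqrt(((-3)**3)**2 + (-3 + 3*(-4)**2)**2) = ((23 + 46) - 40)*sqrt((-27)**2 + (-3 + 3*16)**2) = (69 - 40)*sqrt(729 + (-3 + 48)**2) = 29*sqrt(729 + 45**2) = 29*sqrt(729 + 2025) = 29*sqrt(2754) = 29*(9*sqrt(34)) = 261*sqrt(34)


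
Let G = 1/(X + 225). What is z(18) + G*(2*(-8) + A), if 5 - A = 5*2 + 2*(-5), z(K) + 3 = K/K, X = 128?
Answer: -717/353 ≈ -2.0312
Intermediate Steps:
z(K) = -2 (z(K) = -3 + K/K = -3 + 1 = -2)
A = 5 (A = 5 - (5*2 + 2*(-5)) = 5 - (10 - 10) = 5 - 1*0 = 5 + 0 = 5)
G = 1/353 (G = 1/(128 + 225) = 1/353 ≈ 0.0028329)
z(18) + G*(2*(-8) + A) = -2 + (2*(-8) + 5)/353 = -2 + (-16 + 5)/353 = -2 + (1/353)*(-11) = -2 - 11/353 = -717/353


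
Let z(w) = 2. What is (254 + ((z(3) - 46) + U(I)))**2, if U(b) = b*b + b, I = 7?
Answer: 70756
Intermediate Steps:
U(b) = b + b**2 (U(b) = b**2 + b = b + b**2)
(254 + ((z(3) - 46) + U(I)))**2 = (254 + ((2 - 46) + 7*(1 + 7)))**2 = (254 + (-44 + 7*8))**2 = (254 + (-44 + 56))**2 = (254 + 12)**2 = 266**2 = 70756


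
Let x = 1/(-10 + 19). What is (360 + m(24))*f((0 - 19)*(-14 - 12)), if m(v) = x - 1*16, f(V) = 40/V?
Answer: 3260/117 ≈ 27.863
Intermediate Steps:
x = ⅑ (x = 1/9 = ⅑ ≈ 0.11111)
m(v) = -143/9 (m(v) = ⅑ - 1*16 = ⅑ - 16 = -143/9)
(360 + m(24))*f((0 - 19)*(-14 - 12)) = (360 - 143/9)*(40/(((0 - 19)*(-14 - 12)))) = 3097*(40/((-19*(-26))))/9 = 3097*(40/494)/9 = 3097*(40*(1/494))/9 = (3097/9)*(20/247) = 3260/117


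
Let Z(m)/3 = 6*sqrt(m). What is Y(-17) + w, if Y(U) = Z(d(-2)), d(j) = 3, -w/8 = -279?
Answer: 2232 + 18*sqrt(3) ≈ 2263.2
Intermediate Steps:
w = 2232 (w = -8*(-279) = 2232)
Z(m) = 18*sqrt(m) (Z(m) = 3*(6*sqrt(m)) = 18*sqrt(m))
Y(U) = 18*sqrt(3)
Y(-17) + w = 18*sqrt(3) + 2232 = 2232 + 18*sqrt(3)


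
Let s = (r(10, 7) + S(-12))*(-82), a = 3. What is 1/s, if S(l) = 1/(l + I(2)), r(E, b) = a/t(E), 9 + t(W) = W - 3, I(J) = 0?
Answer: 6/779 ≈ 0.0077022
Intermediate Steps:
t(W) = -12 + W (t(W) = -9 + (W - 3) = -9 + (-3 + W) = -12 + W)
r(E, b) = 3/(-12 + E)
S(l) = 1/l (S(l) = 1/(l + 0) = 1/l)
s = 779/6 (s = (3/(-12 + 10) + 1/(-12))*(-82) = (3/(-2) - 1/12)*(-82) = (3*(-½) - 1/12)*(-82) = (-3/2 - 1/12)*(-82) = -19/12*(-82) = 779/6 ≈ 129.83)
1/s = 1/(779/6) = 6/779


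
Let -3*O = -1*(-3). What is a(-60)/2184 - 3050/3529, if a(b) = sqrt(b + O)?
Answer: -3050/3529 + I*sqrt(61)/2184 ≈ -0.86427 + 0.0035761*I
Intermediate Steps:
O = -1 (O = -(-1)*(-3)/3 = -1/3*3 = -1)
a(b) = sqrt(-1 + b) (a(b) = sqrt(b - 1) = sqrt(-1 + b))
a(-60)/2184 - 3050/3529 = sqrt(-1 - 60)/2184 - 3050/3529 = sqrt(-61)*(1/2184) - 3050*1/3529 = (I*sqrt(61))*(1/2184) - 3050/3529 = I*sqrt(61)/2184 - 3050/3529 = -3050/3529 + I*sqrt(61)/2184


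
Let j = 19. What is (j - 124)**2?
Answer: 11025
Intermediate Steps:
(j - 124)**2 = (19 - 124)**2 = (-105)**2 = 11025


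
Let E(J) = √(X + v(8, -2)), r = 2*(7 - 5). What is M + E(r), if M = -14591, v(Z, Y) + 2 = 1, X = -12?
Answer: -14591 + I*√13 ≈ -14591.0 + 3.6056*I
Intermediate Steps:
v(Z, Y) = -1 (v(Z, Y) = -2 + 1 = -1)
r = 4 (r = 2*2 = 4)
E(J) = I*√13 (E(J) = √(-12 - 1) = √(-13) = I*√13)
M + E(r) = -14591 + I*√13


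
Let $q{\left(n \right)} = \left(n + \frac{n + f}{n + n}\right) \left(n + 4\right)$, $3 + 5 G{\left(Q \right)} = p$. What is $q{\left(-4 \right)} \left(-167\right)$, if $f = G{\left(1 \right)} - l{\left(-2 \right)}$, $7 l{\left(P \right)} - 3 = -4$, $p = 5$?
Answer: $0$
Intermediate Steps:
$G{\left(Q \right)} = \frac{2}{5}$ ($G{\left(Q \right)} = - \frac{3}{5} + \frac{1}{5} \cdot 5 = - \frac{3}{5} + 1 = \frac{2}{5}$)
$l{\left(P \right)} = - \frac{1}{7}$ ($l{\left(P \right)} = \frac{3}{7} + \frac{1}{7} \left(-4\right) = \frac{3}{7} - \frac{4}{7} = - \frac{1}{7}$)
$f = \frac{19}{35}$ ($f = \frac{2}{5} - - \frac{1}{7} = \frac{2}{5} + \frac{1}{7} = \frac{19}{35} \approx 0.54286$)
$q{\left(n \right)} = \left(4 + n\right) \left(n + \frac{\frac{19}{35} + n}{2 n}\right)$ ($q{\left(n \right)} = \left(n + \frac{n + \frac{19}{35}}{n + n}\right) \left(n + 4\right) = \left(n + \frac{\frac{19}{35} + n}{2 n}\right) \left(4 + n\right) = \left(4 + n\right) \left(n + \frac{\frac{19}{35} + n}{2 n}\right)$)
$q{\left(-4 \right)} \left(-167\right) = \frac{76 - 4 \left(159 + 70 \left(-4\right)^{2} + 315 \left(-4\right)\right)}{70 \left(-4\right)} \left(-167\right) = \frac{1}{70} \left(- \frac{1}{4}\right) \left(76 - 4 \left(159 + 70 \cdot 16 - 1260\right)\right) \left(-167\right) = \frac{1}{70} \left(- \frac{1}{4}\right) \left(76 - 4 \left(159 + 1120 - 1260\right)\right) \left(-167\right) = \frac{1}{70} \left(- \frac{1}{4}\right) \left(76 - 76\right) \left(-167\right) = \frac{1}{70} \left(- \frac{1}{4}\right) 0 \left(-167\right) = 0 \left(-167\right) = 0$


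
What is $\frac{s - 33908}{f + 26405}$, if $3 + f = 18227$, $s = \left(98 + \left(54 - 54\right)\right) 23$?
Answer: $- \frac{31654}{44629} \approx -0.70927$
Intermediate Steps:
$s = 2254$ ($s = \left(98 + \left(54 - 54\right)\right) 23 = \left(98 + 0\right) 23 = 98 \cdot 23 = 2254$)
$f = 18224$ ($f = -3 + 18227 = 18224$)
$\frac{s - 33908}{f + 26405} = \frac{2254 - 33908}{18224 + 26405} = - \frac{31654}{44629}$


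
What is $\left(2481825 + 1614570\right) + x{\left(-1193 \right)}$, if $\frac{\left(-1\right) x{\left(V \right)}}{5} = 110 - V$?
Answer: $4089880$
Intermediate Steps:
$x{\left(V \right)} = -550 + 5 V$ ($x{\left(V \right)} = - 5 \left(110 - V\right) = -550 + 5 V$)
$\left(2481825 + 1614570\right) + x{\left(-1193 \right)} = \left(2481825 + 1614570\right) + \left(-550 + 5 \left(-1193\right)\right) = 4096395 - 6515 = 4089880$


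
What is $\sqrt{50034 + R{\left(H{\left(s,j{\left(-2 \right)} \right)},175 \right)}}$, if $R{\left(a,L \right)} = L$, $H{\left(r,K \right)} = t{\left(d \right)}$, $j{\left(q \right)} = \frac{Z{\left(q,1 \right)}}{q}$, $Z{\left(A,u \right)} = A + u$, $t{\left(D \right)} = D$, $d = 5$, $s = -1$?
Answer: $\sqrt{50209} \approx 224.07$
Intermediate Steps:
$j{\left(q \right)} = \frac{1 + q}{q}$ ($j{\left(q \right)} = \frac{q + 1}{q} = \frac{1 + q}{q}$)
$H{\left(r,K \right)} = 5$
$\sqrt{50034 + R{\left(H{\left(s,j{\left(-2 \right)} \right)},175 \right)}} = \sqrt{50034 + 175} = \sqrt{50209}$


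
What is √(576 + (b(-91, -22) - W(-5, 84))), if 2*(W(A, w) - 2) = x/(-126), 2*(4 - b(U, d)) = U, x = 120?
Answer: √1100694/42 ≈ 24.980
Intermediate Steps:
b(U, d) = 4 - U/2
W(A, w) = 32/21 (W(A, w) = 2 + (120/(-126))/2 = 2 + (120*(-1/126))/2 = 2 + (½)*(-20/21) = 2 - 10/21 = 32/21)
√(576 + (b(-91, -22) - W(-5, 84))) = √(576 + ((4 - ½*(-91)) - 1*32/21)) = √(576 + ((4 + 91/2) - 32/21)) = √(576 + (99/2 - 32/21)) = √(576 + 2015/42) = √(26207/42) = √1100694/42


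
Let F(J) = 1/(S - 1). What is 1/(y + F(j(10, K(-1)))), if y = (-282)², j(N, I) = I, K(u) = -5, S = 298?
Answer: 297/23618629 ≈ 1.2575e-5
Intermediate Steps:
y = 79524
F(J) = 1/297 (F(J) = 1/(298 - 1) = 1/297)
1/(y + F(j(10, K(-1)))) = 1/(79524 + 1/297) = 1/(23618629/297) = 297/23618629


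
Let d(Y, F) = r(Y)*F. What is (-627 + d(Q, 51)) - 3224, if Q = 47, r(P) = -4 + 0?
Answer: -4055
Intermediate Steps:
r(P) = -4
d(Y, F) = -4*F
(-627 + d(Q, 51)) - 3224 = (-627 - 4*51) - 3224 = (-627 - 204) - 3224 = -831 - 3224 = -4055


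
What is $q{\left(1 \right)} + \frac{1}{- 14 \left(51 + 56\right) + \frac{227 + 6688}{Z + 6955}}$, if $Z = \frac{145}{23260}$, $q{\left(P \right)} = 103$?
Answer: $\frac{4988788666137}{48435155542} \approx 103.0$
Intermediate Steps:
$Z = \frac{29}{4652}$ ($Z = 145 \cdot \frac{1}{23260} = \frac{29}{4652} \approx 0.0062339$)
$q{\left(1 \right)} + \frac{1}{- 14 \left(51 + 56\right) + \frac{227 + 6688}{Z + 6955}} = 103 + \frac{1}{- 14 \left(51 + 56\right) + \frac{227 + 6688}{\frac{29}{4652} + 6955}} = 103 + \frac{1}{\left(-14\right) 107 + \frac{6915}{\frac{32354689}{4652}}} = 103 + \frac{1}{-1498 + 6915 \cdot \frac{4652}{32354689}} = 103 + \frac{1}{-1498 + \frac{32168580}{32354689}} = 103 + \frac{1}{- \frac{48435155542}{32354689}} = 103 - \frac{32354689}{48435155542} = \frac{4988788666137}{48435155542}$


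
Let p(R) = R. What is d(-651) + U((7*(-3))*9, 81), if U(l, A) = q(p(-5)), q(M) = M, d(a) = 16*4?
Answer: 59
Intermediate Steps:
d(a) = 64
U(l, A) = -5
d(-651) + U((7*(-3))*9, 81) = 64 - 5 = 59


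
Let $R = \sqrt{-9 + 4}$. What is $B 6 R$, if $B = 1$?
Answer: $6 i \sqrt{5} \approx 13.416 i$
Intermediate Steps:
$R = i \sqrt{5}$ ($R = \sqrt{-5} = i \sqrt{5} \approx 2.2361 i$)
$B 6 R = 1 \cdot 6 i \sqrt{5} = 6 i \sqrt{5}$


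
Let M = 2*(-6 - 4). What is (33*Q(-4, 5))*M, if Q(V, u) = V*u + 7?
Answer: 8580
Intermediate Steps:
Q(V, u) = 7 + V*u
M = -20 (M = 2*(-10) = -20)
(33*Q(-4, 5))*M = (33*(7 - 4*5))*(-20) = (33*(7 - 20))*(-20) = (33*(-13))*(-20) = -429*(-20) = 8580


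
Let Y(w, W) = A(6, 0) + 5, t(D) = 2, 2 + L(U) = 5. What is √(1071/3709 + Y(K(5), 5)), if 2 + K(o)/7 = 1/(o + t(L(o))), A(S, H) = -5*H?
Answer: 4*√4547234/3709 ≈ 2.2997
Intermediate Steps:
L(U) = 3 (L(U) = -2 + 5 = 3)
K(o) = -14 + 7/(2 + o) (K(o) = -14 + 7/(o + 2) = -14 + 7/(2 + o))
Y(w, W) = 5 (Y(w, W) = -5*0 + 5 = 0 + 5 = 5)
√(1071/3709 + Y(K(5), 5)) = √(1071/3709 + 5) = √(19616/3709) = 4*√4547234/3709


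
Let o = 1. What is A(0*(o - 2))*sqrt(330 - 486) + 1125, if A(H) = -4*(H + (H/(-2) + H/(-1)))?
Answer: 1125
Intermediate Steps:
A(H) = 2*H (A(H) = -4*(H + (H*(-1/2) + H*(-1))) = -4*(H + (-H/2 - H)) = -4*(H - 3*H/2) = -(-2)*H = 2*H)
A(0*(o - 2))*sqrt(330 - 486) + 1125 = (2*(0*(1 - 2)))*sqrt(330 - 486) + 1125 = (2*(0*(-1)))*sqrt(-156) + 1125 = (2*0)*(2*I*sqrt(39)) + 1125 = 0*(2*I*sqrt(39)) + 1125 = 0 + 1125 = 1125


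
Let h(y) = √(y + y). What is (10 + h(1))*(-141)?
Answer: -1410 - 141*√2 ≈ -1609.4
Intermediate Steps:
h(y) = √2*√y (h(y) = √(2*y) = √2*√y)
(10 + h(1))*(-141) = (10 + √2*√1)*(-141) = (10 + √2*1)*(-141) = (10 + √2)*(-141) = -1410 - 141*√2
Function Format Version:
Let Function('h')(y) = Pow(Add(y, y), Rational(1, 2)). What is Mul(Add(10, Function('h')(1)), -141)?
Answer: Add(-1410, Mul(-141, Pow(2, Rational(1, 2)))) ≈ -1609.4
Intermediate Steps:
Function('h')(y) = Mul(Pow(2, Rational(1, 2)), Pow(y, Rational(1, 2))) (Function('h')(y) = Pow(Mul(2, y), Rational(1, 2)) = Mul(Pow(2, Rational(1, 2)), Pow(y, Rational(1, 2))))
Mul(Add(10, Function('h')(1)), -141) = Mul(Add(10, Mul(Pow(2, Rational(1, 2)), Pow(1, Rational(1, 2)))), -141) = Mul(Add(10, Mul(Pow(2, Rational(1, 2)), 1)), -141) = Mul(Add(10, Pow(2, Rational(1, 2))), -141) = Add(-1410, Mul(-141, Pow(2, Rational(1, 2))))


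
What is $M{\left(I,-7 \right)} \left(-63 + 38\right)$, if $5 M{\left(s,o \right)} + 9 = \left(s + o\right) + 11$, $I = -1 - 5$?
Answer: $55$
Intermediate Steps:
$I = -6$
$M{\left(s,o \right)} = \frac{2}{5} + \frac{o}{5} + \frac{s}{5}$ ($M{\left(s,o \right)} = - \frac{9}{5} + \frac{\left(s + o\right) + 11}{5} = - \frac{9}{5} + \frac{\left(o + s\right) + 11}{5} = - \frac{9}{5} + \frac{11 + o + s}{5} = - \frac{9}{5} + \left(\frac{11}{5} + \frac{o}{5} + \frac{s}{5}\right) = \frac{2}{5} + \frac{o}{5} + \frac{s}{5}$)
$M{\left(I,-7 \right)} \left(-63 + 38\right) = \left(\frac{2}{5} + \frac{1}{5} \left(-7\right) + \frac{1}{5} \left(-6\right)\right) \left(-63 + 38\right) = \left(\frac{2}{5} - \frac{7}{5} - \frac{6}{5}\right) \left(-25\right) = \left(- \frac{11}{5}\right) \left(-25\right) = 55$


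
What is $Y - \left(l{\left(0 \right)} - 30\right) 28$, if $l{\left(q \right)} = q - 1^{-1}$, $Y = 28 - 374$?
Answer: $522$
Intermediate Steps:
$Y = -346$ ($Y = 28 - 374 = -346$)
$l{\left(q \right)} = -1 + q$ ($l{\left(q \right)} = q - 1 = -1 + q$)
$Y - \left(l{\left(0 \right)} - 30\right) 28 = -346 - \left(\left(-1 + 0\right) - 30\right) 28 = -346 - \left(-1 - 30\right) 28 = -346 - \left(-31\right) 28 = -346 - -868 = -346 + 868 = 522$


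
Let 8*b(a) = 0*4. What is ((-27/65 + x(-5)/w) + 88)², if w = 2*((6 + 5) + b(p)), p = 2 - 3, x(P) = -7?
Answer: 15572793681/2044900 ≈ 7615.4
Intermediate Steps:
p = -1
b(a) = 0 (b(a) = (0*4)/8 = (⅛)*0 = 0)
w = 22 (w = 2*((6 + 5) + 0) = 2*(11 + 0) = 2*11 = 22)
((-27/65 + x(-5)/w) + 88)² = ((-27/65 - 7/22) + 88)² = (-1049/1430 + 88)² = (124791/1430)² = 15572793681/2044900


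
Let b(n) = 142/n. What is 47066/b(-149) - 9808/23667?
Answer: -82987067507/1680357 ≈ -49387.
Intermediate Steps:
47066/b(-149) - 9808/23667 = 47066/((142/(-149))) - 9808/23667 = 47066/((142*(-1/149))) - 9808*1/23667 = 47066/(-142/149) - 9808/23667 = 47066*(-149/142) - 9808/23667 = -3506417/71 - 9808/23667 = -82987067507/1680357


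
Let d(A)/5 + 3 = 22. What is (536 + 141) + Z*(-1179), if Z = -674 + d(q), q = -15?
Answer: 683318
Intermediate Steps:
d(A) = 95 (d(A) = -15 + 5*22 = -15 + 110 = 95)
Z = -579 (Z = -674 + 95 = -579)
(536 + 141) + Z*(-1179) = (536 + 141) - 579*(-1179) = 677 + 682641 = 683318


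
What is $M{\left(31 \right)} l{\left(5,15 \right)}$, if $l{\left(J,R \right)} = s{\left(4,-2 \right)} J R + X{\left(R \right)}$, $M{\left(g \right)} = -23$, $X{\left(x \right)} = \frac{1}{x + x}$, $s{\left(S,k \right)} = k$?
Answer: $\frac{103477}{30} \approx 3449.2$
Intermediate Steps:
$X{\left(x \right)} = \frac{1}{2 x}$
$l{\left(J,R \right)} = \frac{1}{2 R} - 2 J R$ ($l{\left(J,R \right)} = - 2 J R + \frac{1}{2 R} = \frac{1}{2 R} - 2 J R$)
$M{\left(31 \right)} l{\left(5,15 \right)} = - 23 \left(\frac{1}{2 \cdot 15} - 10 \cdot 15\right) = - 23 \left(\frac{1}{2} \cdot \frac{1}{15} - 150\right) = - 23 \left(\frac{1}{30} - 150\right) = \left(-23\right) \left(- \frac{4499}{30}\right) = \frac{103477}{30}$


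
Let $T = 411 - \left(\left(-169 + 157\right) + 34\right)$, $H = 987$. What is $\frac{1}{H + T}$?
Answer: $\frac{1}{1376} \approx 0.00072674$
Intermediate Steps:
$T = 389$ ($T = 411 - \left(-12 + 34\right) = 411 - 22 = 389$)
$\frac{1}{H + T} = \frac{1}{987 + 389} = \frac{1}{1376}$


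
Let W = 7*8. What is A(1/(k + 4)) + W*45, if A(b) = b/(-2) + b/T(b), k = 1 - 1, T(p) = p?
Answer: 20167/8 ≈ 2520.9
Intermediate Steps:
k = 0
A(b) = 1 - b/2 (A(b) = b/(-2) + b/b = b*(-½) + 1 = -b/2 + 1 = 1 - b/2)
W = 56
A(1/(k + 4)) + W*45 = (1 - 1/(2*(0 + 4))) + 56*45 = (1 - ½/4) + 2520 = (1 - ½*¼) + 2520 = (1 - ⅛) + 2520 = 7/8 + 2520 = 20167/8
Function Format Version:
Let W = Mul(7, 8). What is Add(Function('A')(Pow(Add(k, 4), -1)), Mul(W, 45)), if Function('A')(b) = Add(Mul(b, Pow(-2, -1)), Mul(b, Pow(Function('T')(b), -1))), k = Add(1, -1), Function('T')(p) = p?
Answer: Rational(20167, 8) ≈ 2520.9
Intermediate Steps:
k = 0
Function('A')(b) = Add(1, Mul(Rational(-1, 2), b)) (Function('A')(b) = Add(Mul(b, Pow(-2, -1)), Mul(b, Pow(b, -1))) = Add(Mul(b, Rational(-1, 2)), 1) = Add(Mul(Rational(-1, 2), b), 1) = Add(1, Mul(Rational(-1, 2), b)))
W = 56
Add(Function('A')(Pow(Add(k, 4), -1)), Mul(W, 45)) = Add(Add(1, Mul(Rational(-1, 2), Pow(Add(0, 4), -1))), Mul(56, 45)) = Add(Add(1, Mul(Rational(-1, 2), Pow(4, -1))), 2520) = Add(Add(1, Mul(Rational(-1, 2), Rational(1, 4))), 2520) = Add(Add(1, Rational(-1, 8)), 2520) = Add(Rational(7, 8), 2520) = Rational(20167, 8)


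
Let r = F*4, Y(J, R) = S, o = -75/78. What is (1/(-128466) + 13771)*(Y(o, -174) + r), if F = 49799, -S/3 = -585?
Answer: 355503476126035/128466 ≈ 2.7673e+9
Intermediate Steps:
S = 1755 (S = -3*(-585) = 1755)
o = -25/26 (o = -75*1/78 = -25/26 ≈ -0.96154)
Y(J, R) = 1755
r = 199196 (r = 49799*4 = 199196)
(1/(-128466) + 13771)*(Y(o, -174) + r) = (1/(-128466) + 13771)*(1755 + 199196) = (-1/128466 + 13771)*200951 = (1769105285/128466)*200951 = 355503476126035/128466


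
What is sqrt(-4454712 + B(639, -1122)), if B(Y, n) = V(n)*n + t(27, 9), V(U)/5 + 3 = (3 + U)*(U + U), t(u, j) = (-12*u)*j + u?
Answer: 3*I*sqrt(1565705859) ≈ 1.1871e+5*I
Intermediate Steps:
t(u, j) = u - 12*j*u (t(u, j) = -12*j*u + u = u - 12*j*u)
V(U) = -15 + 10*U*(3 + U) (V(U) = -15 + 5*((3 + U)*(U + U)) = -15 + 5*((3 + U)*(2*U)) = -15 + 5*(2*U*(3 + U)) = -15 + 10*U*(3 + U))
B(Y, n) = -2889 + n*(-15 + 10*n**2 + 30*n) (B(Y, n) = (-15 + 10*n**2 + 30*n)*n + 27*(1 - 12*9) = n*(-15 + 10*n**2 + 30*n) + 27*(1 - 108) = n*(-15 + 10*n**2 + 30*n) + 27*(-107) = n*(-15 + 10*n**2 + 30*n) - 2889 = -2889 + n*(-15 + 10*n**2 + 30*n))
sqrt(-4454712 + B(639, -1122)) = sqrt(-4454712 + (-2889 + 5*(-1122)*(-3 + 2*(-1122)**2 + 6*(-1122)))) = sqrt(-4454712 + (-2889 + 5*(-1122)*(-3 + 2*1258884 - 6732))) = sqrt(-4454712 + (-2889 + 5*(-1122)*(-3 + 2517768 - 6732))) = sqrt(-4454712 + (-2889 + 5*(-1122)*2511033)) = sqrt(-4454712 + (-2889 - 14086895130)) = sqrt(-4454712 - 14086898019) = sqrt(-14091352731) = 3*I*sqrt(1565705859)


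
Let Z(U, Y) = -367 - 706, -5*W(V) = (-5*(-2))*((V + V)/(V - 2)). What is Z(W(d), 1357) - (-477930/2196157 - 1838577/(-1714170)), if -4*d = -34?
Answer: -1347539935210953/1254862148230 ≈ -1073.9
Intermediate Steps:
d = 17/2 (d = -1/4*(-34) = 17/2 ≈ 8.5000)
W(V) = -4*V/(-2 + V) (W(V) = -(-5*(-2))*(V + V)/(V - 2)/5 = -2*(2*V)/(-2 + V) = -2*2*V/(-2 + V) = -4*V/(-2 + V))
Z(U, Y) = -1073
Z(W(d), 1357) - (-477930/2196157 - 1838577/(-1714170)) = -1073 - (-477930/2196157 - 1838577/(-1714170)) = -1073 - (-477930*1/2196157 - 1838577*(-1/1714170)) = -1073 - (-477930/2196157 + 612859/571390) = -1073 - 1*1072850160163/1254862148230 = -1073 - 1072850160163/1254862148230 = -1347539935210953/1254862148230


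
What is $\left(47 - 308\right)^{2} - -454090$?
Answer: $522211$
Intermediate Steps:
$\left(47 - 308\right)^{2} - -454090 = \left(47 - 308\right)^{2} + 454090 = \left(-261\right)^{2} + 454090 = 68121 + 454090 = 522211$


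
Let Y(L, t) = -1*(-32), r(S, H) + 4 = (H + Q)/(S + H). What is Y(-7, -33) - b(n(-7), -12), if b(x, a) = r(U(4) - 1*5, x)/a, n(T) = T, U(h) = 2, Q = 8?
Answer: 3799/120 ≈ 31.658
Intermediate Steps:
r(S, H) = -4 + (8 + H)/(H + S) (r(S, H) = -4 + (H + 8)/(S + H) = -4 + (8 + H)/(H + S))
b(x, a) = (20 - 3*x)/(a*(-3 + x)) (b(x, a) = ((8 - 4*(2 - 1*5) - 3*x)/(x + (2 - 1*5)))/a = ((8 - 4*(2 - 5) - 3*x)/(x + (2 - 5)))/a = ((8 - 4*(-3) - 3*x)/(x - 3))/a = ((8 + 12 - 3*x)/(-3 + x))/a = ((20 - 3*x)/(-3 + x))/a = (20 - 3*x)/(a*(-3 + x)))
Y(L, t) = 32
Y(-7, -33) - b(n(-7), -12) = 32 - (20 - 3*(-7))/((-12)*(-3 - 7)) = 32 - (-1)*(20 + 21)/(12*(-10)) = 32 - (-1)*(-1)*41/(12*10) = 32 - 1*41/120 = 32 - 41/120 = 3799/120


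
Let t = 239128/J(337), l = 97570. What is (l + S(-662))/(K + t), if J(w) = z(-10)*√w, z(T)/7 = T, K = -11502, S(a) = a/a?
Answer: -3262659594075/384512692262 + 1437708685*√337/192256346131 ≈ -8.3479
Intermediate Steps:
S(a) = 1
z(T) = 7*T
J(w) = -70*√w (J(w) = (7*(-10))*√w = -70*√w)
t = -119564*√337/11795 (t = 239128/((-70*√337)) = 239128*(-√337/23590) = -119564*√337/11795 ≈ -186.09)
(l + S(-662))/(K + t) = (97570 + 1)/(-11502 - 119564*√337/11795) = 97571/(-11502 - 119564*√337/11795)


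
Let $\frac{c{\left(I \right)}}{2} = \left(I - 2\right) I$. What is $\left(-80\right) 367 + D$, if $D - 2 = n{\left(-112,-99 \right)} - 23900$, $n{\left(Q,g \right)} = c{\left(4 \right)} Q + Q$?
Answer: $-55162$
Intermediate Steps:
$c{\left(I \right)} = 2 I \left(-2 + I\right)$ ($c{\left(I \right)} = 2 \left(I - 2\right) I = 2 \left(-2 + I\right) I = 2 I \left(-2 + I\right)$)
$n{\left(Q,g \right)} = 17 Q$ ($n{\left(Q,g \right)} = 2 \cdot 4 \left(-2 + 4\right) Q + Q = 2 \cdot 4 \cdot 2 Q + Q = 16 Q + Q = 17 Q$)
$D = -25802$ ($D = 2 + \left(17 \left(-112\right) - 23900\right) = 2 - 25804 = -25802$)
$\left(-80\right) 367 + D = \left(-80\right) 367 - 25802 = -29360 - 25802 = -55162$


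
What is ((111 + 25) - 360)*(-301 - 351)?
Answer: 146048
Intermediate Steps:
((111 + 25) - 360)*(-301 - 351) = (136 - 360)*(-652) = -224*(-652) = 146048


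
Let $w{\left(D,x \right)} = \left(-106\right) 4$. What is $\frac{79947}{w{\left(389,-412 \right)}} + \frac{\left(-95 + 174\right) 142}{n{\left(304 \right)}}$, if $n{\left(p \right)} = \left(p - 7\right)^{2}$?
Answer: $- \frac{7047288491}{37400616} \approx -188.43$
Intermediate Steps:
$w{\left(D,x \right)} = -424$
$n{\left(p \right)} = \left(-7 + p\right)^{2}$
$\frac{79947}{w{\left(389,-412 \right)}} + \frac{\left(-95 + 174\right) 142}{n{\left(304 \right)}} = \frac{79947}{-424} + \frac{\left(-95 + 174\right) 142}{\left(-7 + 304\right)^{2}} = 79947 \left(- \frac{1}{424}\right) + \frac{79 \cdot 142}{297^{2}} = - \frac{79947}{424} + \frac{11218}{88209} = - \frac{7047288491}{37400616}$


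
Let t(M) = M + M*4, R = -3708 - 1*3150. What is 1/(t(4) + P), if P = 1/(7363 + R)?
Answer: 505/10101 ≈ 0.049995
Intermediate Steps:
R = -6858 (R = -3708 - 3150 = -6858)
t(M) = 5*M (t(M) = M + 4*M = 5*M)
P = 1/505 (P = 1/(7363 - 6858) = 1/505 ≈ 0.0019802)
1/(t(4) + P) = 1/(5*4 + 1/505) = 1/(20 + 1/505) = 1/(10101/505) = 505/10101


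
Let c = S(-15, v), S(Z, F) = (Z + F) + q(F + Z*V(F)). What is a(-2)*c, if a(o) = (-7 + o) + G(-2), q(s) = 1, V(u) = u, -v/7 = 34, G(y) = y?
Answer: 2772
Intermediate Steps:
v = -238 (v = -7*34 = -238)
a(o) = -9 + o (a(o) = (-7 + o) - 2 = -9 + o)
S(Z, F) = 1 + F + Z (S(Z, F) = (Z + F) + 1 = (F + Z) + 1 = 1 + F + Z)
c = -252 (c = 1 - 238 - 15 = -252)
a(-2)*c = (-9 - 2)*(-252) = -11*(-252) = 2772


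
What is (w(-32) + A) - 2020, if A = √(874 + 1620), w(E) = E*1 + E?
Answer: -2084 + √2494 ≈ -2034.1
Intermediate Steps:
w(E) = 2*E (w(E) = E + E = 2*E)
A = √2494 ≈ 49.940
(w(-32) + A) - 2020 = (2*(-32) + √2494) - 2020 = (-64 + √2494) - 2020 = -2084 + √2494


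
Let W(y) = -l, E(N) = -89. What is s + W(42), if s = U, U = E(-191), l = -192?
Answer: 103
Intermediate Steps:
U = -89
s = -89
W(y) = 192 (W(y) = -1*(-192) = 192)
s + W(42) = -89 + 192 = 103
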